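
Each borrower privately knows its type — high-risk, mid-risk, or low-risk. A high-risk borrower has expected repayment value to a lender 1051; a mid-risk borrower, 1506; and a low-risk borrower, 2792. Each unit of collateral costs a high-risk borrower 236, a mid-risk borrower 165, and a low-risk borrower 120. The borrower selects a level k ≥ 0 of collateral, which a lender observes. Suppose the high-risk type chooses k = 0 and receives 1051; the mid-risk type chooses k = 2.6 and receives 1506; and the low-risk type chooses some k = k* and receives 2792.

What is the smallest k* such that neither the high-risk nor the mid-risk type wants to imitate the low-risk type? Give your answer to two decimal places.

10.39

High-risk type (on-path payoff 1051) won't mimic when 1051 ≥ 2792 − 236·k*, i.e. k* ≥ 7.38.
Mid-risk type (on-path payoff 1506 − 165×2.6 = 1077) won't mimic when 1077 ≥ 2792 − 165·k*, i.e. k* ≥ 10.39.
Both must hold, so k* = max(7.38, 10.39) = 10.39. The mid-risk type's constraint binds.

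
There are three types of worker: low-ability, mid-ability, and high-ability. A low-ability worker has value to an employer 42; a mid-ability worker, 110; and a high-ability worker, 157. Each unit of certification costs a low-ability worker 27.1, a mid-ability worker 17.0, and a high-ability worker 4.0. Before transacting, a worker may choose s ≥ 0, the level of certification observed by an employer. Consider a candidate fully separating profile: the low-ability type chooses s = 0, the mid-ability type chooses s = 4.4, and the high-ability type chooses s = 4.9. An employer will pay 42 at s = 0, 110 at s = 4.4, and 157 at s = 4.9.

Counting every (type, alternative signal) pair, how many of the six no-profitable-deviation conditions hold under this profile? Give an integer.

Low-ability (own payoff 42): to s=4.4 gives 110 − 27.1×4.4 = -9.24 → no gain ✓; to s=4.9 gives 157 − 27.1×4.9 = 24.21 → no gain ✓.
High-ability (own payoff 157 − 4.0×4.9 = 137.4): to s=0 gives 42 → no gain ✓; to s=4.4 gives 110 − 4.0×4.4 = 92.4 → no gain ✓.
Mid-ability (own payoff 110 − 17.0×4.4 = 35.2): to s=0 gives 42 → profitable ✗; to s=4.9 gives 157 − 17.0×4.9 = 73.7 → profitable ✗.
4 of the 6 constraints hold; not an equilibrium.

4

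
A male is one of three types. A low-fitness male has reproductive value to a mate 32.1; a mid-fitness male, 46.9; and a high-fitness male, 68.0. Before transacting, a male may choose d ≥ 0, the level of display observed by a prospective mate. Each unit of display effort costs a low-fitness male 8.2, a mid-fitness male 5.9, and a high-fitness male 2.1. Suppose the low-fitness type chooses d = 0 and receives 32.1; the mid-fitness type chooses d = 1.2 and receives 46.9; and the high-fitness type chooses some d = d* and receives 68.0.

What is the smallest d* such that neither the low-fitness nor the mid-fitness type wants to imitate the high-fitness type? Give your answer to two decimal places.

Low-fitness type (on-path payoff 32.1) won't mimic when 32.1 ≥ 68.0 − 8.2·d*, i.e. d* ≥ 4.38.
Mid-fitness type (on-path payoff 46.9 − 5.9×1.2 = 39.82) won't mimic when 39.82 ≥ 68.0 − 5.9·d*, i.e. d* ≥ 4.78.
Both must hold, so d* = max(4.38, 4.78) = 4.78. The mid-fitness type's constraint binds.

4.78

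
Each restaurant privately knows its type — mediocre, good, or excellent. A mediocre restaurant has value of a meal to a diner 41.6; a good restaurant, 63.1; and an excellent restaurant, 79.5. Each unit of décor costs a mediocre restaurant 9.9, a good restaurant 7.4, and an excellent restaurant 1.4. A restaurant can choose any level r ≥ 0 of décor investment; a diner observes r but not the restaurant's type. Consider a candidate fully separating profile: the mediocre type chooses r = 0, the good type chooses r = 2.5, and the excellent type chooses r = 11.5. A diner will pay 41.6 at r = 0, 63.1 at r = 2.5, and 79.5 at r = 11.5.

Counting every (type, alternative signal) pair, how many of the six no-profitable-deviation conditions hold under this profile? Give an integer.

6

Mediocre (own payoff 41.6): to r=2.5 gives 63.1 − 9.9×2.5 = 38.35 → no gain ✓; to r=11.5 gives 79.5 − 9.9×11.5 = -34.35 → no gain ✓.
Good (own payoff 63.1 − 7.4×2.5 = 44.6): to r=0 gives 41.6 → no gain ✓; to r=11.5 gives 79.5 − 7.4×11.5 = -5.6 → no gain ✓.
Excellent (own payoff 79.5 − 1.4×11.5 = 63.4): to r=0 gives 41.6 → no gain ✓; to r=2.5 gives 63.1 − 1.4×2.5 = 59.6 → no gain ✓.
6 of the 6 constraints hold; this profile is a separating equilibrium.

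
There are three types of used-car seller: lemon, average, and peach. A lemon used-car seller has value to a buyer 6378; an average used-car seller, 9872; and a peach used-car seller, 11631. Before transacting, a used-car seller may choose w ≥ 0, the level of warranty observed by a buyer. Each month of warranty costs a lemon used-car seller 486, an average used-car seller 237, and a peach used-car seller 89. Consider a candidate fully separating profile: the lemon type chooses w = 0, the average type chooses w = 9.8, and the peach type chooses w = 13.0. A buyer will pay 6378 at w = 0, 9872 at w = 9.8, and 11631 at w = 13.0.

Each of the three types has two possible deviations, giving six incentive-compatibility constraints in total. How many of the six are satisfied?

5

Peach (own payoff 11631 − 89×13.0 = 10474): to w=0 gives 6378 → no gain ✓; to w=9.8 gives 9872 − 89×9.8 = 8999.8 → no gain ✓.
Average (own payoff 9872 − 237×9.8 = 7549.4): to w=0 gives 6378 → no gain ✓; to w=13.0 gives 11631 − 237×13.0 = 8550 → profitable ✗.
Lemon (own payoff 6378): to w=9.8 gives 9872 − 486×9.8 = 5109.2 → no gain ✓; to w=13.0 gives 11631 − 486×13.0 = 5313 → no gain ✓.
5 of the 6 constraints hold; not an equilibrium.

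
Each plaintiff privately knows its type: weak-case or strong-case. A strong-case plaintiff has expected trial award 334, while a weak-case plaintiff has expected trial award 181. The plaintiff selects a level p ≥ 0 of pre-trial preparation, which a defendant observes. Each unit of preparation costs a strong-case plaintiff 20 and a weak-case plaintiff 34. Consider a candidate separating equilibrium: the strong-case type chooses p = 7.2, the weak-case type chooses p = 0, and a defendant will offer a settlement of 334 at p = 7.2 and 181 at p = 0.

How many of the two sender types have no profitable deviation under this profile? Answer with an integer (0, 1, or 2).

Strong-case type: signal → 334 − 20 × 7.2 = 190; deviate to 0 → 181. IC holds (190 ≥ 181).
Weak-case type: stay at 0 → 181; mimic → 334 − 34 × 7.2 = 89.2. IC holds (181 ≥ 89.2).
2 of 2 constraints hold, so this is a separating equilibrium.

2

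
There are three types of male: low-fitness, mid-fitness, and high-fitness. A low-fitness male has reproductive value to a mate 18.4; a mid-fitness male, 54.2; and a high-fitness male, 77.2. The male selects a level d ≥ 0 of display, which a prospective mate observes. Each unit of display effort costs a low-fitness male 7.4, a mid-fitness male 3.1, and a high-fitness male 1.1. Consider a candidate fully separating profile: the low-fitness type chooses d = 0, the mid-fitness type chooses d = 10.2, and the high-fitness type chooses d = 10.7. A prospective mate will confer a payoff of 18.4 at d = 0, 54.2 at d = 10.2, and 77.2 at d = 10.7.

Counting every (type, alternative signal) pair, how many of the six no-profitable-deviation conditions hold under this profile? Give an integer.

5

Mid-fitness (own payoff 54.2 − 3.1×10.2 = 22.58): to d=0 gives 18.4 → no gain ✓; to d=10.7 gives 77.2 − 3.1×10.7 = 44.03 → profitable ✗.
Low-fitness (own payoff 18.4): to d=10.2 gives 54.2 − 7.4×10.2 = -21.28 → no gain ✓; to d=10.7 gives 77.2 − 7.4×10.7 = -1.98 → no gain ✓.
High-fitness (own payoff 77.2 − 1.1×10.7 = 65.43): to d=0 gives 18.4 → no gain ✓; to d=10.2 gives 54.2 − 1.1×10.2 = 42.98 → no gain ✓.
5 of the 6 constraints hold; not an equilibrium.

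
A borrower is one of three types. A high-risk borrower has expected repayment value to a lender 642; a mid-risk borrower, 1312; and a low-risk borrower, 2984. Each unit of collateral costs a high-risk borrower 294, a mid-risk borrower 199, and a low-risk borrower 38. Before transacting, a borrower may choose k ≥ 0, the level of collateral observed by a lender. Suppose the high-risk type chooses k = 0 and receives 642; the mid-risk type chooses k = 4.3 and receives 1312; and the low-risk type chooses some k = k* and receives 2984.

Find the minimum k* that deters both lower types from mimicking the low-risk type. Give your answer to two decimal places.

12.70

High-risk type (on-path payoff 642) won't mimic when 642 ≥ 2984 − 294·k*, i.e. k* ≥ 7.97.
Mid-risk type (on-path payoff 1312 − 199×4.3 = 456.3) won't mimic when 456.3 ≥ 2984 − 199·k*, i.e. k* ≥ 12.70.
Both must hold, so k* = max(7.97, 12.70) = 12.70. The mid-risk type's constraint binds.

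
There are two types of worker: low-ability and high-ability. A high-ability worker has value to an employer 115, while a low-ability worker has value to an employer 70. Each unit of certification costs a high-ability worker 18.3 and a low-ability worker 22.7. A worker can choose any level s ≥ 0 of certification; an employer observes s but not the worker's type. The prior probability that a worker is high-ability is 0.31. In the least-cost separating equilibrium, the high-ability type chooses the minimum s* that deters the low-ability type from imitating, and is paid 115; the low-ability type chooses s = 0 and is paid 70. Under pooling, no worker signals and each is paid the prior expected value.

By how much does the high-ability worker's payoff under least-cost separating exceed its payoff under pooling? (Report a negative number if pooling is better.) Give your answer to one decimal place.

-5.2

Least-cost separating signal: s* solves 70 = 115 − 22.7·s*, so s* = (115 − 70)/22.7 ≈ 1.9824.
High-ability type's separating payoff: 115 − 18.3 × s* = 115 − 18.3 × (115 − 70)/22.7 = 115 − 823.5/22.7 ≈ 78.722.
Pooling payoff: 0.31 × 115 + 0.69 × 70 = 83.95.
Difference: 78.722 − 83.95 = -5.228, i.e. -5.2 to one decimal place.
The high-ability type would prefer the pooling outcome.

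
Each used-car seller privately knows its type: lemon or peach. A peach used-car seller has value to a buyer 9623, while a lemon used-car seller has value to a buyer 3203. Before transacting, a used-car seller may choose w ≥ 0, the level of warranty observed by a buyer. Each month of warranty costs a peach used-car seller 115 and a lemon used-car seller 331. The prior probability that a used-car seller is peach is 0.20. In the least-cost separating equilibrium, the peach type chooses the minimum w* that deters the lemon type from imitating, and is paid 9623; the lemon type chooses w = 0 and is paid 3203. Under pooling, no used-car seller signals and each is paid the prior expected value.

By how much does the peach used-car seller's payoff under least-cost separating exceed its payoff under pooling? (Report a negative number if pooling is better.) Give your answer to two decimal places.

2905.49

Least-cost separating signal: w* solves 3203 = 9623 − 331·w*, so w* = (9623 − 3203)/331 ≈ 19.3958.
Peach type's separating payoff: 9623 − 115 × w* = 9623 − 115 × (9623 − 3203)/331 = 9623 − 738300/331 ≈ 7392.4864.
Pooling payoff: 0.20 × 9623 + 0.80 × 3203 = 4487.
Difference: 7392.4864 − 4487 = 2905.4864, i.e. 2905.49 to two decimal places.
The peach type prefers to separate.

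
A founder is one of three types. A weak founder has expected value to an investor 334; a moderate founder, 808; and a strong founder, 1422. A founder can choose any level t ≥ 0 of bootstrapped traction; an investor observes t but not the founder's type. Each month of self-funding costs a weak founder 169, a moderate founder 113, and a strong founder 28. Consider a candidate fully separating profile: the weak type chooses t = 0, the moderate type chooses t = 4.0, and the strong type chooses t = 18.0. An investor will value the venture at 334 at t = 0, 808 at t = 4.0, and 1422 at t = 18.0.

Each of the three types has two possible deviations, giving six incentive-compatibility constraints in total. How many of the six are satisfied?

Moderate (own payoff 808 − 113×4.0 = 356): to t=0 gives 334 → no gain ✓; to t=18.0 gives 1422 − 113×18.0 = -612 → no gain ✓.
Weak (own payoff 334): to t=4.0 gives 808 − 169×4.0 = 132 → no gain ✓; to t=18.0 gives 1422 − 169×18.0 = -1620 → no gain ✓.
Strong (own payoff 1422 − 28×18.0 = 918): to t=0 gives 334 → no gain ✓; to t=4.0 gives 808 − 28×4.0 = 696 → no gain ✓.
6 of the 6 constraints hold; this profile is a separating equilibrium.

6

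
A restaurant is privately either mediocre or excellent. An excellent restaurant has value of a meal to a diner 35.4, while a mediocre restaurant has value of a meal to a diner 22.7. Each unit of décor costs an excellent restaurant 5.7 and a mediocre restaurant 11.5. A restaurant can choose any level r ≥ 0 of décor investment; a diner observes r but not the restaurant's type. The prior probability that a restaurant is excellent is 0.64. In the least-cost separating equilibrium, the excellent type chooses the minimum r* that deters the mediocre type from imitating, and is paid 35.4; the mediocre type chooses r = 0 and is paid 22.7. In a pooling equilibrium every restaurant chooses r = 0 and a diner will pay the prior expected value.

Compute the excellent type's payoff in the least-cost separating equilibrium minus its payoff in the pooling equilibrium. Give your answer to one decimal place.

Least-cost separating signal: r* solves 22.7 = 35.4 − 11.5·r*, so r* = (35.4 − 22.7)/11.5 ≈ 1.1043.
Excellent type's separating payoff: 35.4 − 5.7 × r* = 35.4 − 5.7 × (35.4 − 22.7)/11.5 = 35.4 − 72.39/11.5 ≈ 29.105.
Pooling payoff: 0.64 × 35.4 + 0.36 × 22.7 = 30.828.
Difference: 29.105 − 30.828 = -1.723, i.e. -1.7 to one decimal place.
The excellent type would prefer the pooling outcome.

-1.7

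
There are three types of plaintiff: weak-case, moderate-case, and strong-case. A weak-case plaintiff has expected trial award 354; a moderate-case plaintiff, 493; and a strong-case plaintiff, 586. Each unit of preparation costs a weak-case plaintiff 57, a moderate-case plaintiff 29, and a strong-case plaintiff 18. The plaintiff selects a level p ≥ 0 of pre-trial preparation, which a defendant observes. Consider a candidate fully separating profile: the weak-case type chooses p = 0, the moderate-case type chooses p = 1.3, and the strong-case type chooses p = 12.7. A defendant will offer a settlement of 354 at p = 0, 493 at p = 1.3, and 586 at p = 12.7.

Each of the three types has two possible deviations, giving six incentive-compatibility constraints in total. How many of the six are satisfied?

4

Strong-case (own payoff 586 − 18×12.7 = 357.4): to p=0 gives 354 → no gain ✓; to p=1.3 gives 493 − 18×1.3 = 469.6 → profitable ✗.
Moderate-case (own payoff 493 − 29×1.3 = 455.3): to p=0 gives 354 → no gain ✓; to p=12.7 gives 586 − 29×12.7 = 217.7 → no gain ✓.
Weak-case (own payoff 354): to p=1.3 gives 493 − 57×1.3 = 418.9 → profitable ✗; to p=12.7 gives 586 − 57×12.7 = -137.9 → no gain ✓.
4 of the 6 constraints hold; not an equilibrium.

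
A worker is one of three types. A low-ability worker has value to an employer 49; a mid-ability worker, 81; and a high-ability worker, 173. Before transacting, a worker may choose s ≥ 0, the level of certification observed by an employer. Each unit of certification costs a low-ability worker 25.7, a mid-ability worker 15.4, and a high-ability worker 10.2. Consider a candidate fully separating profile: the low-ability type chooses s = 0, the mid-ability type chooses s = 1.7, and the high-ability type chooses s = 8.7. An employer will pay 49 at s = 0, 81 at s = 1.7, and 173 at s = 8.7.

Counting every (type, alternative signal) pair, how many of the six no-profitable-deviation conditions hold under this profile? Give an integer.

6

Mid-ability (own payoff 81 − 15.4×1.7 = 54.82): to s=0 gives 49 → no gain ✓; to s=8.7 gives 173 − 15.4×8.7 = 39.02 → no gain ✓.
Low-ability (own payoff 49): to s=1.7 gives 81 − 25.7×1.7 = 37.31 → no gain ✓; to s=8.7 gives 173 − 25.7×8.7 = -50.59 → no gain ✓.
High-ability (own payoff 173 − 10.2×8.7 = 84.26): to s=0 gives 49 → no gain ✓; to s=1.7 gives 81 − 10.2×1.7 = 63.66 → no gain ✓.
6 of the 6 constraints hold; this profile is a separating equilibrium.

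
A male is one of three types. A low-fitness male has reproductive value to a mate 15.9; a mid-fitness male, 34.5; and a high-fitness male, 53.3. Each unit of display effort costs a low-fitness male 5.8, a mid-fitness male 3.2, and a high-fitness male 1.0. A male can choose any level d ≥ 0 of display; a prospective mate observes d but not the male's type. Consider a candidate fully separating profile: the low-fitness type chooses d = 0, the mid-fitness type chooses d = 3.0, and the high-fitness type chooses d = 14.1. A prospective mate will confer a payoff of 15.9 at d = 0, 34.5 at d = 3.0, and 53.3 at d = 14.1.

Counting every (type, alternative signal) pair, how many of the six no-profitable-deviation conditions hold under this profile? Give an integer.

Low-fitness (own payoff 15.9): to d=3.0 gives 34.5 − 5.8×3.0 = 17.1 → profitable ✗; to d=14.1 gives 53.3 − 5.8×14.1 = -28.48 → no gain ✓.
Mid-fitness (own payoff 34.5 − 3.2×3.0 = 24.9): to d=0 gives 15.9 → no gain ✓; to d=14.1 gives 53.3 − 3.2×14.1 = 8.18 → no gain ✓.
High-fitness (own payoff 53.3 − 1.0×14.1 = 39.2): to d=0 gives 15.9 → no gain ✓; to d=3.0 gives 34.5 − 1.0×3.0 = 31.5 → no gain ✓.
5 of the 6 constraints hold; not an equilibrium.

5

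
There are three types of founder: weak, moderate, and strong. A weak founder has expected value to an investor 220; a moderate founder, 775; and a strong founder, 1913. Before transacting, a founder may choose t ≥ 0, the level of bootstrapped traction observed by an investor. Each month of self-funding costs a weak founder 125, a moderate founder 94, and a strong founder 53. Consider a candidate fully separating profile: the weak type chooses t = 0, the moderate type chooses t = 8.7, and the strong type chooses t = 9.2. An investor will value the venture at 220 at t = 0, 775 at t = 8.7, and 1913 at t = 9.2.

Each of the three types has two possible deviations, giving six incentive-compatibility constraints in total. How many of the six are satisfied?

Weak (own payoff 220): to t=8.7 gives 775 − 125×8.7 = -312.5 → no gain ✓; to t=9.2 gives 1913 − 125×9.2 = 763 → profitable ✗.
Strong (own payoff 1913 − 53×9.2 = 1425.4): to t=0 gives 220 → no gain ✓; to t=8.7 gives 775 − 53×8.7 = 313.9 → no gain ✓.
Moderate (own payoff 775 − 94×8.7 = -42.8): to t=0 gives 220 → profitable ✗; to t=9.2 gives 1913 − 94×9.2 = 1048.2 → profitable ✗.
3 of the 6 constraints hold; not an equilibrium.

3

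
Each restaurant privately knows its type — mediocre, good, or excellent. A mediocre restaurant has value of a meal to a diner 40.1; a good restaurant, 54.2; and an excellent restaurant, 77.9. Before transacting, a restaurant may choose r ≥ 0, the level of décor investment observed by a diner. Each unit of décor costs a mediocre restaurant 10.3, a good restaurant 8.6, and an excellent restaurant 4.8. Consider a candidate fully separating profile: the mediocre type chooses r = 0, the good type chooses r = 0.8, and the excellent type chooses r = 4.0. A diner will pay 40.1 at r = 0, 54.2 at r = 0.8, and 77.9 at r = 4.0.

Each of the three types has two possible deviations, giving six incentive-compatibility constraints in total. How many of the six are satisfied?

Good (own payoff 54.2 − 8.6×0.8 = 47.32): to r=0 gives 40.1 → no gain ✓; to r=4.0 gives 77.9 − 8.6×4.0 = 43.5 → no gain ✓.
Excellent (own payoff 77.9 − 4.8×4.0 = 58.7): to r=0 gives 40.1 → no gain ✓; to r=0.8 gives 54.2 − 4.8×0.8 = 50.36 → no gain ✓.
Mediocre (own payoff 40.1): to r=0.8 gives 54.2 − 10.3×0.8 = 45.96 → profitable ✗; to r=4.0 gives 77.9 − 10.3×4.0 = 36.7 → no gain ✓.
5 of the 6 constraints hold; not an equilibrium.

5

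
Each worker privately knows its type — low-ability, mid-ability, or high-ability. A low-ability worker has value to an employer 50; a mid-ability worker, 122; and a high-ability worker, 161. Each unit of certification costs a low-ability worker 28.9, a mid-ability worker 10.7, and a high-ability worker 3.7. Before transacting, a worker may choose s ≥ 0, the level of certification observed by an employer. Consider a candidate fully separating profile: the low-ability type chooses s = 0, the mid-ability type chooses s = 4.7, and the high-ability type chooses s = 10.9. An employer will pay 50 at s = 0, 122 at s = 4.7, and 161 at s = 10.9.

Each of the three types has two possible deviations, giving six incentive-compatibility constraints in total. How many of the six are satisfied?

6

High-ability (own payoff 161 − 3.7×10.9 = 120.67): to s=0 gives 50 → no gain ✓; to s=4.7 gives 122 − 3.7×4.7 = 104.61 → no gain ✓.
Low-ability (own payoff 50): to s=4.7 gives 122 − 28.9×4.7 = -13.83 → no gain ✓; to s=10.9 gives 161 − 28.9×10.9 = -154.01 → no gain ✓.
Mid-ability (own payoff 122 − 10.7×4.7 = 71.71): to s=0 gives 50 → no gain ✓; to s=10.9 gives 161 − 10.7×10.9 = 44.37 → no gain ✓.
6 of the 6 constraints hold; this profile is a separating equilibrium.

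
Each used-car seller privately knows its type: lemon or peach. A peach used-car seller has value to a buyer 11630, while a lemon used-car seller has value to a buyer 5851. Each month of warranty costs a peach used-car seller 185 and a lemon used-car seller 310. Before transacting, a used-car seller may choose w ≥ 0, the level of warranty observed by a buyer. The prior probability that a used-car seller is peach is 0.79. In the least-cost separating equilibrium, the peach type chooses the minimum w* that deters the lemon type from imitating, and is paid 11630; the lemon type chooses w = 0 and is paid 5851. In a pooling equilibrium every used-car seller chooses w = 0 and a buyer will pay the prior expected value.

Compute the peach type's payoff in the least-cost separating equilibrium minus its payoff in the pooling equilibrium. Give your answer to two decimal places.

Least-cost separating signal: w* solves 5851 = 11630 − 310·w*, so w* = (11630 − 5851)/310 ≈ 18.6419.
Peach type's separating payoff: 11630 − 185 × w* = 11630 − 185 × (11630 − 5851)/310 = 11630 − 1069115/310 ≈ 8181.2419.
Pooling payoff: 0.79 × 11630 + 0.21 × 5851 = 10416.41.
Difference: 8181.2419 − 10416.41 = -2235.1681, i.e. -2235.17 to two decimal places.
The peach type would prefer the pooling outcome.

-2235.17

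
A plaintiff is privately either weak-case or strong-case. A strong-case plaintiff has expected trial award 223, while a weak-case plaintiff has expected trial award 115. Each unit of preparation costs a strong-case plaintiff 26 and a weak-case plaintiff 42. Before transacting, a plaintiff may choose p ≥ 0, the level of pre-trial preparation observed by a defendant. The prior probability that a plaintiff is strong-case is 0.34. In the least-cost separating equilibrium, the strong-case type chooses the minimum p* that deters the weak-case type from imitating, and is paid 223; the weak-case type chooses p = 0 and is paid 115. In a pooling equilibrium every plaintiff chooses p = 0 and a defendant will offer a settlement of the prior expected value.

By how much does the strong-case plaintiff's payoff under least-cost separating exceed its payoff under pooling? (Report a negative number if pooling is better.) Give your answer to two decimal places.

Least-cost separating signal: p* solves 115 = 223 − 42·p*, so p* = (223 − 115)/42 ≈ 2.5714.
Strong-case type's separating payoff: 223 − 26 × p* = 223 − 26 × (223 − 115)/42 = 223 − 2808/42 ≈ 156.1429.
Pooling payoff: 0.34 × 223 + 0.66 × 115 = 151.72.
Difference: 156.1429 − 151.72 = 4.4229, i.e. 4.42 to two decimal places.
The strong-case type prefers to separate.

4.42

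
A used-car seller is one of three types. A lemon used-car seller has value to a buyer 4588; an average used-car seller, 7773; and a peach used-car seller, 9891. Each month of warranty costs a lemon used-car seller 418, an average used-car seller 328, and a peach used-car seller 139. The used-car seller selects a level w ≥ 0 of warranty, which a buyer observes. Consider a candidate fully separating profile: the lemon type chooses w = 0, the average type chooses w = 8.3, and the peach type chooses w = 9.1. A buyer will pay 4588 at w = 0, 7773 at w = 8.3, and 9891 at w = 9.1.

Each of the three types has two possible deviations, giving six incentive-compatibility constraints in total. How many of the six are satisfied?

Average (own payoff 7773 − 328×8.3 = 5050.6): to w=0 gives 4588 → no gain ✓; to w=9.1 gives 9891 − 328×9.1 = 6906.2 → profitable ✗.
Peach (own payoff 9891 − 139×9.1 = 8626.1): to w=0 gives 4588 → no gain ✓; to w=8.3 gives 7773 − 139×8.3 = 6619.3 → no gain ✓.
Lemon (own payoff 4588): to w=8.3 gives 7773 − 418×8.3 = 4303.6 → no gain ✓; to w=9.1 gives 9891 − 418×9.1 = 6087.2 → profitable ✗.
4 of the 6 constraints hold; not an equilibrium.

4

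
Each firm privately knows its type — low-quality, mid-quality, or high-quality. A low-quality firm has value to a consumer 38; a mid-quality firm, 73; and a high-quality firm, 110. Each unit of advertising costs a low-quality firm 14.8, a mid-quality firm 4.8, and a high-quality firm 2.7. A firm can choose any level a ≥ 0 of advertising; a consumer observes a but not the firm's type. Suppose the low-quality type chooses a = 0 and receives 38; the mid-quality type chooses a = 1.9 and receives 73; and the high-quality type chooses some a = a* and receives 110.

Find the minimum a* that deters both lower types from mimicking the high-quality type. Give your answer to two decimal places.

Mid-quality type (on-path payoff 73 − 4.8×1.9 = 63.88) won't mimic when 63.88 ≥ 110 − 4.8·a*, i.e. a* ≥ 9.61.
Low-quality type (on-path payoff 38) won't mimic when 38 ≥ 110 − 14.8·a*, i.e. a* ≥ 4.86.
Both must hold, so a* = max(4.86, 9.61) = 9.61. The mid-quality type's constraint binds.

9.61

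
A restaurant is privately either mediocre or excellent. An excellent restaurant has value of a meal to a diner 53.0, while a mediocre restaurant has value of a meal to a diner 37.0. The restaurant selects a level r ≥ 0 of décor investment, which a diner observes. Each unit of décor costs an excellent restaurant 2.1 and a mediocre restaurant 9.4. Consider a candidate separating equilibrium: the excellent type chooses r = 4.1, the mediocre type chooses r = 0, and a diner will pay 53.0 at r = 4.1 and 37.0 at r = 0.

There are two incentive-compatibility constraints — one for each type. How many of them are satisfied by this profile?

Mediocre type: stay at 0 → 37.0; mimic → 53.0 − 9.4 × 4.1 = 14.46. IC holds (37.0 ≥ 14.46).
Excellent type: signal → 53.0 − 2.1 × 4.1 = 44.39; deviate to 0 → 37.0. IC holds (44.39 ≥ 37.0).
2 of 2 constraints hold, so this is a separating equilibrium.

2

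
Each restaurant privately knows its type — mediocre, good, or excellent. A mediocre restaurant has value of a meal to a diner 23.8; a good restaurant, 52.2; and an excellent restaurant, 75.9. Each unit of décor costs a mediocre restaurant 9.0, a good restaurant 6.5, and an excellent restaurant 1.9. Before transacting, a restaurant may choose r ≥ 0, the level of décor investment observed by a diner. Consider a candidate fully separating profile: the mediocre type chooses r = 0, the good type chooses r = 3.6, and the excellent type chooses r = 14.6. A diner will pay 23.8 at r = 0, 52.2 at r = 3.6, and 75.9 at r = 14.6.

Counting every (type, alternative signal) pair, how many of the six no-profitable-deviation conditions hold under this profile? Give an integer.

6

Mediocre (own payoff 23.8): to r=3.6 gives 52.2 − 9.0×3.6 = 19.8 → no gain ✓; to r=14.6 gives 75.9 − 9.0×14.6 = -55.5 → no gain ✓.
Good (own payoff 52.2 − 6.5×3.6 = 28.8): to r=0 gives 23.8 → no gain ✓; to r=14.6 gives 75.9 − 6.5×14.6 = -19 → no gain ✓.
Excellent (own payoff 75.9 − 1.9×14.6 = 48.16): to r=0 gives 23.8 → no gain ✓; to r=3.6 gives 52.2 − 1.9×3.6 = 45.36 → no gain ✓.
6 of the 6 constraints hold; this profile is a separating equilibrium.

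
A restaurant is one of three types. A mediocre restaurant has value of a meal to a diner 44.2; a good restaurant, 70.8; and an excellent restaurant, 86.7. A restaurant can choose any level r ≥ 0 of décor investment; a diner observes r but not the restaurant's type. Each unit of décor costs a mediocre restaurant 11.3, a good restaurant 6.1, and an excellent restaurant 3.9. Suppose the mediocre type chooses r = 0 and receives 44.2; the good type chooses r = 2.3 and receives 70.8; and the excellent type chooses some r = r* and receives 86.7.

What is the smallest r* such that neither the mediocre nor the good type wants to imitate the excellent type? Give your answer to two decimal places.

Mediocre type (on-path payoff 44.2) won't mimic when 44.2 ≥ 86.7 − 11.3·r*, i.e. r* ≥ 3.76.
Good type (on-path payoff 70.8 − 6.1×2.3 = 56.77) won't mimic when 56.77 ≥ 86.7 − 6.1·r*, i.e. r* ≥ 4.91.
Both must hold, so r* = max(3.76, 4.91) = 4.91. The good type's constraint binds.

4.91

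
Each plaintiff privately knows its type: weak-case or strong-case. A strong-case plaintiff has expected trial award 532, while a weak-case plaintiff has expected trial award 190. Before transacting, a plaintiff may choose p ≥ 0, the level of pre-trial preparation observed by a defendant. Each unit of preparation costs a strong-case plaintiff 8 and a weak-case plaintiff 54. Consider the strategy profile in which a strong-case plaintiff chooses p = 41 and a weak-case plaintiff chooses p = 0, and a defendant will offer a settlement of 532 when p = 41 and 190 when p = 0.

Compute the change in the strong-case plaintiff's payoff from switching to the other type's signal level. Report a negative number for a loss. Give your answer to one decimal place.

-14.0

Playing p = 41 the strong-case plaintiff receives 532 − 8 × 41 = 204.
Deviating to p = 0 yields 190 instead.
Gain from deviating: 190 − 204 = -14.0.
The gain is negative, so the strong-case type's incentive-compatibility constraint is satisfied.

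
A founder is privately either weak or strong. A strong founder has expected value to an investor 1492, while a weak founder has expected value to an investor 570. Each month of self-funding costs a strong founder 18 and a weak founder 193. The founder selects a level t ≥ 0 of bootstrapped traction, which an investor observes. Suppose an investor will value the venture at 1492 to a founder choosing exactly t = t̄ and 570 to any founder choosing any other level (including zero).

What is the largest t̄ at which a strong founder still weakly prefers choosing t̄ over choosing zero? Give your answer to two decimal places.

51.22

Choosing t̄ yields the strong type 1492 − 18·t̄; choosing zero yields 570.
The strong type is indifferent at 1492 − 18·t̄ = 570, i.e. t̄ = (1492 − 570) / 18 ≈ 51.22.
For any t̄ above 51.22 the strong type would rather pool at zero, so separation collapses.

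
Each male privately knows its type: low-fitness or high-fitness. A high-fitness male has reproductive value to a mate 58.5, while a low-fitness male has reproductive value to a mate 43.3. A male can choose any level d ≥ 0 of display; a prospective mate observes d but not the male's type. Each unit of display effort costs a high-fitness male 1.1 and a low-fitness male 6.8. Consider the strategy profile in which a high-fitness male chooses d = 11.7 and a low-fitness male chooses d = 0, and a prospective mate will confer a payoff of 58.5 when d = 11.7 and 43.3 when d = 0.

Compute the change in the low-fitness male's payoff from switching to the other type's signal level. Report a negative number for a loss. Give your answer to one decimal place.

-64.4

Playing d = 0 the low-fitness male receives 43.3.
Deviating to d = 11.7 brings payment 58.5 at cost 6.8 × 11.7 = 79.56, netting -21.06.
Gain from deviating: -21.06 − 43.3 = -64.36, i.e. -64.4 to one decimal place.
The gain is negative, so the low-fitness type's incentive-compatibility constraint is satisfied.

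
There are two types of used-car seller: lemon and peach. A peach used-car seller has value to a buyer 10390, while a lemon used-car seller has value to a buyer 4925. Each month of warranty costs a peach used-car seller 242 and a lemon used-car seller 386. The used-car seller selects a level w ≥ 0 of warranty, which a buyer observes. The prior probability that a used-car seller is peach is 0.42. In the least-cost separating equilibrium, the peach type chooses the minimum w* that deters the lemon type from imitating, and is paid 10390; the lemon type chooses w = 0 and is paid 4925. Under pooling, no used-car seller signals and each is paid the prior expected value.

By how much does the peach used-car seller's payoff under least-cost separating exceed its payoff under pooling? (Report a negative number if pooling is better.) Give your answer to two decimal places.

-256.54

Least-cost separating signal: w* solves 4925 = 10390 − 386·w*, so w* = (10390 − 4925)/386 ≈ 14.1580.
Peach type's separating payoff: 10390 − 242 × w* = 10390 − 242 × (10390 − 4925)/386 = 10390 − 1322530/386 ≈ 6963.7565.
Pooling payoff: 0.42 × 10390 + 0.58 × 4925 = 7220.3.
Difference: 6963.7565 − 7220.3 = -256.5435, i.e. -256.54 to two decimal places.
The peach type would prefer the pooling outcome.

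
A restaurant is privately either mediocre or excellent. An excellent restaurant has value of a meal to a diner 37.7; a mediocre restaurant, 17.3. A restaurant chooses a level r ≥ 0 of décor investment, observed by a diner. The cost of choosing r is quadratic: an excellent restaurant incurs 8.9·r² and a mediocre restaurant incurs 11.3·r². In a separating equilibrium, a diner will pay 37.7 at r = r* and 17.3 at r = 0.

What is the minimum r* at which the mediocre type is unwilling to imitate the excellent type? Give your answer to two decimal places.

1.34

The mediocre type at r = 0 receives 17.3; imitating at r* yields 37.7 − 11.3·r*².
Indifference: 17.3 = 37.7 − 11.3·r*², so r*² = (37.7 − 17.3) / 11.3 ≈ 1.8053.
r* = √1.8053 ≈ 1.34.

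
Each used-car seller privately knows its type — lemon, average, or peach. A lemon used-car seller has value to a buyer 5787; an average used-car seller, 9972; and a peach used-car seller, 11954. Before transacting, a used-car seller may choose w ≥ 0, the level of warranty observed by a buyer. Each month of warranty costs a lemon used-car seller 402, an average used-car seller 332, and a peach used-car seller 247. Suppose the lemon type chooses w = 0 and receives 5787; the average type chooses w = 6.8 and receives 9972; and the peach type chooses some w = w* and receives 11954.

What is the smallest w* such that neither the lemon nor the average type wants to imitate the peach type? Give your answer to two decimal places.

Average type (on-path payoff 9972 − 332×6.8 = 7714.4) won't mimic when 7714.4 ≥ 11954 − 332·w*, i.e. w* ≥ 12.77.
Lemon type (on-path payoff 5787) won't mimic when 5787 ≥ 11954 − 402·w*, i.e. w* ≥ 15.34.
Both must hold, so w* = max(15.34, 12.77) = 15.34. The lemon type's constraint binds.

15.34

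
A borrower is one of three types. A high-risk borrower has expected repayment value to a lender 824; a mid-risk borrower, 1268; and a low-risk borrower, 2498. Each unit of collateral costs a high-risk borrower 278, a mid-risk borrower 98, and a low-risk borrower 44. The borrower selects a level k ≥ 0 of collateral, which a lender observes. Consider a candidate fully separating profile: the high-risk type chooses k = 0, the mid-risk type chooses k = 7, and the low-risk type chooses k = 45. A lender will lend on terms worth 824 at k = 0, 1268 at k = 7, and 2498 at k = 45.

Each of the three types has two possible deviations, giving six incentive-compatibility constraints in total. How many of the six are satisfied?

3

Mid-risk (own payoff 1268 − 98×7 = 582): to k=0 gives 824 → profitable ✗; to k=45 gives 2498 − 98×45 = -1912 → no gain ✓.
Low-risk (own payoff 2498 − 44×45 = 518): to k=0 gives 824 → profitable ✗; to k=7 gives 1268 − 44×7 = 960 → profitable ✗.
High-risk (own payoff 824): to k=7 gives 1268 − 278×7 = -678 → no gain ✓; to k=45 gives 2498 − 278×45 = -10012 → no gain ✓.
3 of the 6 constraints hold; not an equilibrium.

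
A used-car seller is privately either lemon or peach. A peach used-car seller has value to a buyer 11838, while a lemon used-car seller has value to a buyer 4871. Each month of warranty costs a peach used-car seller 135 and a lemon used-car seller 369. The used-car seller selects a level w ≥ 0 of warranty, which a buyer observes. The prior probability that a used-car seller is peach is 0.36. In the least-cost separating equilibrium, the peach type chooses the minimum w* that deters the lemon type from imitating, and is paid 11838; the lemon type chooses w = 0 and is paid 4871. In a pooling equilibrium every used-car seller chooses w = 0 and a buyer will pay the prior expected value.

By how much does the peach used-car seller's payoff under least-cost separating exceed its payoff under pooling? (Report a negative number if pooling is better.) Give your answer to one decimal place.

Least-cost separating signal: w* solves 4871 = 11838 − 369·w*, so w* = (11838 − 4871)/369 ≈ 18.8808.
Peach type's separating payoff: 11838 − 135 × w* = 11838 − 135 × (11838 − 4871)/369 = 11838 − 940545/369 ≈ 9289.098.
Pooling payoff: 0.36 × 11838 + 0.64 × 4871 = 7379.12.
Difference: 9289.098 − 7379.12 = 1909.978, i.e. 1910.0 to one decimal place.
The peach type prefers to separate.

1910.0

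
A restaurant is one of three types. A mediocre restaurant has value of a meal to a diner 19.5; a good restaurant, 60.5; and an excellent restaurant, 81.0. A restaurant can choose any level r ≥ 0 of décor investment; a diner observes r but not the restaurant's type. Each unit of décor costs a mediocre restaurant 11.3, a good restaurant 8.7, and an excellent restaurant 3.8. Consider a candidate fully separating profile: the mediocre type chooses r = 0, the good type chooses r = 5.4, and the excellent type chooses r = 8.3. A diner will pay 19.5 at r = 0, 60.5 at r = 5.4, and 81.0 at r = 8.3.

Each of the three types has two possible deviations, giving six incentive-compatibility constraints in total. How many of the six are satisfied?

5

Mediocre (own payoff 19.5): to r=5.4 gives 60.5 − 11.3×5.4 = -0.52 → no gain ✓; to r=8.3 gives 81.0 − 11.3×8.3 = -12.79 → no gain ✓.
Excellent (own payoff 81.0 − 3.8×8.3 = 49.46): to r=0 gives 19.5 → no gain ✓; to r=5.4 gives 60.5 − 3.8×5.4 = 39.98 → no gain ✓.
Good (own payoff 60.5 − 8.7×5.4 = 13.52): to r=0 gives 19.5 → profitable ✗; to r=8.3 gives 81.0 − 8.7×8.3 = 8.79 → no gain ✓.
5 of the 6 constraints hold; not an equilibrium.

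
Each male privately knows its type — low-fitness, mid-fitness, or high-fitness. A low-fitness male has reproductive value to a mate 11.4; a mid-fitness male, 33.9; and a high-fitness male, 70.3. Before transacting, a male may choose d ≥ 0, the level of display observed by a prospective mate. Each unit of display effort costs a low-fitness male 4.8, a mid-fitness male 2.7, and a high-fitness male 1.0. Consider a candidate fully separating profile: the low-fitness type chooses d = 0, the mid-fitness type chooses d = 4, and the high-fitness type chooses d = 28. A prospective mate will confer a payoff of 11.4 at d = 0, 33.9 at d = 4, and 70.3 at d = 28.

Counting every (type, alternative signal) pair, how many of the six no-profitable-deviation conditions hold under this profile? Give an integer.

High-fitness (own payoff 70.3 − 1.0×28 = 42.3): to d=0 gives 11.4 → no gain ✓; to d=4 gives 33.9 − 1.0×4 = 29.9 → no gain ✓.
Low-fitness (own payoff 11.4): to d=4 gives 33.9 − 4.8×4 = 14.7 → profitable ✗; to d=28 gives 70.3 − 4.8×28 = -64.1 → no gain ✓.
Mid-fitness (own payoff 33.9 − 2.7×4 = 23.1): to d=0 gives 11.4 → no gain ✓; to d=28 gives 70.3 − 2.7×28 = -5.3 → no gain ✓.
5 of the 6 constraints hold; not an equilibrium.

5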